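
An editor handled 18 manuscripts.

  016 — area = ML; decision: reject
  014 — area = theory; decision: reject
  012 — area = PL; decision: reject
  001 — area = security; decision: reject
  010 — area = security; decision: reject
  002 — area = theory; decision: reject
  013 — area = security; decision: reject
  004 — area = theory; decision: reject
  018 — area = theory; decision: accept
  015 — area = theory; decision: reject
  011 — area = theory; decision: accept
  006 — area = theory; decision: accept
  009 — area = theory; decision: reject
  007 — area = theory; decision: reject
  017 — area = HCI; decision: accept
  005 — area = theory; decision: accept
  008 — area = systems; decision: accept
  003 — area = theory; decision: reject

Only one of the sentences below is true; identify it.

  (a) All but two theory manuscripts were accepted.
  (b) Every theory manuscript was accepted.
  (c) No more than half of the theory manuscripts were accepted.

|A| = 11, |A ∩ B| = 4, |A ∖ B| = 7.
(a) requires |A ∖ B| = 2: false.
(b) requires A ⊆ B, i.e. every element of A is in B (|A ∖ B| = 0): false.
(c) requires |A ∩ B| ≤ |A ∖ B|: true.

(c)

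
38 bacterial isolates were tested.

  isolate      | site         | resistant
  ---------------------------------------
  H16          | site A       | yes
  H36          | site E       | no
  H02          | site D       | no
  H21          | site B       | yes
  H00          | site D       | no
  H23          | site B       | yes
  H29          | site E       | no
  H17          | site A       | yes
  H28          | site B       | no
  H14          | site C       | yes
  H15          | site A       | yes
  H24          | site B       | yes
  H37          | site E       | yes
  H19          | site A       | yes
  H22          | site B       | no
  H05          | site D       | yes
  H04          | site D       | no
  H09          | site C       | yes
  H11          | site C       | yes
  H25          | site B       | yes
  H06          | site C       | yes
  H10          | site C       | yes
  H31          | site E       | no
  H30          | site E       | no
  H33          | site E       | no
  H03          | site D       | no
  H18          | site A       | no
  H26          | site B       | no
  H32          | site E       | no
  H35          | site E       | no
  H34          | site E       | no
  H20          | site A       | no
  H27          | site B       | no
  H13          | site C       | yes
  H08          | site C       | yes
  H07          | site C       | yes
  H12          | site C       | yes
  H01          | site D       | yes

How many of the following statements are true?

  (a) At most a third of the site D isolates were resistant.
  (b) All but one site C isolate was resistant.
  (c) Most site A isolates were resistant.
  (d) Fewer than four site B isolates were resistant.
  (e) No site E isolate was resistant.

2

(a) site D: |A| = 6, |A ∩ B| = 2; needs |A ∩ B| / |A| ≤ 1/3 — true.
(b) site C: |A| = 9, |A ∩ B| = 9; needs |A ∖ B| = 1 — false.
(c) site A: |A| = 6, |A ∩ B| = 4; needs |A ∩ B| > |A ∖ B| — true.
(d) site B: |A| = 8, |A ∩ B| = 4; needs |A ∩ B| < 4 — false.
(e) site E: |A| = 9, |A ∩ B| = 1; needs A ∩ B = ∅ (|A ∩ B| = 0) — false.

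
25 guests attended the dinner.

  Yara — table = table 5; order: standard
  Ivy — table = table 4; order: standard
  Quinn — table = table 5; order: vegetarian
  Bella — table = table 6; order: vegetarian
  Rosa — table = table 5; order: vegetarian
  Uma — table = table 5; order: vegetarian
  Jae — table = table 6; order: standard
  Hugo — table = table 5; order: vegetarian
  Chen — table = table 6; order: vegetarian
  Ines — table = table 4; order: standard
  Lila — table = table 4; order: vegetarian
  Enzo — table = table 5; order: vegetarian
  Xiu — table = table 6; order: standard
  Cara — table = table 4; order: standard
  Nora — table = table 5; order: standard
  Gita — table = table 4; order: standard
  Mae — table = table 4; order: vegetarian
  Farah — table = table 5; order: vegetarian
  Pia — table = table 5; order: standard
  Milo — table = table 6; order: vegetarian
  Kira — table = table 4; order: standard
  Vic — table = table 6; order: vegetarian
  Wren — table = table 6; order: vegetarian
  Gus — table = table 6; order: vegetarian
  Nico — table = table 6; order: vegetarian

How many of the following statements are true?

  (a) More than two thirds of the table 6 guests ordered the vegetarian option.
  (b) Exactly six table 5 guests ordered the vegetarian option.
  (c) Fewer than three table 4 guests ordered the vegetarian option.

3

(a) table 6: |A| = 9, |A ∩ B| = 7; needs |A ∩ B| / |A| > 2/3 — true.
(b) table 5: |A| = 9, |A ∩ B| = 6; needs |A ∩ B| = 6 — true.
(c) table 4: |A| = 7, |A ∩ B| = 2; needs |A ∩ B| < 3 — true.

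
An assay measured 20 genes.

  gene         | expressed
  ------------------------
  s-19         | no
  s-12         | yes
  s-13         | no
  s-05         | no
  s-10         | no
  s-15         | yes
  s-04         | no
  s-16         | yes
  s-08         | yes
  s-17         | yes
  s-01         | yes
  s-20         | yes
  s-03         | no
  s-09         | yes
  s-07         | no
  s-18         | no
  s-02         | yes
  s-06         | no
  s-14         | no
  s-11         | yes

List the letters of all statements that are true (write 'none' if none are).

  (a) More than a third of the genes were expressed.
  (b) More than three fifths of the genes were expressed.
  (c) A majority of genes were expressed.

(a)

|A| = 20, |A ∩ B| = 10, |A ∖ B| = 10.
(a) |A ∩ B| / |A| > 1/3: holds.
(b) |A ∩ B| / |A| > 3/5: fails.
(c) |A ∩ B| > |A ∖ B|: fails.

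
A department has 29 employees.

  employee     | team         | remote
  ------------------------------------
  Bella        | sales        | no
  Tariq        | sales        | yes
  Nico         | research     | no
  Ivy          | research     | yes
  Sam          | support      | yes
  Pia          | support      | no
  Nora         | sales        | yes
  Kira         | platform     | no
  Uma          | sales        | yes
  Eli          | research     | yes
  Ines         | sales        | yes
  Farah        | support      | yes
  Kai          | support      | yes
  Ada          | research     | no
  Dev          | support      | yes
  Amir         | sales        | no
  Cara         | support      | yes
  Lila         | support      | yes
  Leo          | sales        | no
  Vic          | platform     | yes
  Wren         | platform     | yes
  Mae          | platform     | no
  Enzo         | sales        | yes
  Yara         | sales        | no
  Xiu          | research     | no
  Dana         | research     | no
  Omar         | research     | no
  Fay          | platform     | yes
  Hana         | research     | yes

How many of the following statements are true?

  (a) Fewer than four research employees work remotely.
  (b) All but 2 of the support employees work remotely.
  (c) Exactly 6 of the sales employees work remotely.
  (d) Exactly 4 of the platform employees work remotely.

1

(a) research: |A| = 8, |A ∩ B| = 3; needs |A ∩ B| < 4 — true.
(b) support: |A| = 7, |A ∩ B| = 6; needs |A ∖ B| = 2 — false.
(c) sales: |A| = 9, |A ∩ B| = 5; needs |A ∩ B| = 6 — false.
(d) platform: |A| = 5, |A ∩ B| = 3; needs |A ∩ B| = 4 — false.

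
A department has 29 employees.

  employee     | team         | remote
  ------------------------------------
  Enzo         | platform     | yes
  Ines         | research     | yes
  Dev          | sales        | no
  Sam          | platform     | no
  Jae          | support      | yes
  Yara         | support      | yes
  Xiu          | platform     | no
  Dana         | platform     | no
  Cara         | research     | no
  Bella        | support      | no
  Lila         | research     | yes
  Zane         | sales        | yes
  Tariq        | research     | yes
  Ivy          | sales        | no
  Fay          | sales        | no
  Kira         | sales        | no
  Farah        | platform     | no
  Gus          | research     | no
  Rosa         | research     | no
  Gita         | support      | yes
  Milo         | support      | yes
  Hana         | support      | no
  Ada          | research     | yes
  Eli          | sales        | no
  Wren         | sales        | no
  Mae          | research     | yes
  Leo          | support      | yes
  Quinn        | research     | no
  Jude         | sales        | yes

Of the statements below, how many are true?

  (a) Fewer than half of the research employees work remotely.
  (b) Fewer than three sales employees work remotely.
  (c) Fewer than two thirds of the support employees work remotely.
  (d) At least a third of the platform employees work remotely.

1

(a) research: |A| = 9, |A ∩ B| = 5; needs |A ∩ B| < |A ∖ B| — false.
(b) sales: |A| = 8, |A ∩ B| = 2; needs |A ∩ B| < 3 — true.
(c) support: |A| = 7, |A ∩ B| = 5; needs |A ∩ B| / |A| < 2/3 — false.
(d) platform: |A| = 5, |A ∩ B| = 1; needs |A ∩ B| / |A| ≥ 1/3 — false.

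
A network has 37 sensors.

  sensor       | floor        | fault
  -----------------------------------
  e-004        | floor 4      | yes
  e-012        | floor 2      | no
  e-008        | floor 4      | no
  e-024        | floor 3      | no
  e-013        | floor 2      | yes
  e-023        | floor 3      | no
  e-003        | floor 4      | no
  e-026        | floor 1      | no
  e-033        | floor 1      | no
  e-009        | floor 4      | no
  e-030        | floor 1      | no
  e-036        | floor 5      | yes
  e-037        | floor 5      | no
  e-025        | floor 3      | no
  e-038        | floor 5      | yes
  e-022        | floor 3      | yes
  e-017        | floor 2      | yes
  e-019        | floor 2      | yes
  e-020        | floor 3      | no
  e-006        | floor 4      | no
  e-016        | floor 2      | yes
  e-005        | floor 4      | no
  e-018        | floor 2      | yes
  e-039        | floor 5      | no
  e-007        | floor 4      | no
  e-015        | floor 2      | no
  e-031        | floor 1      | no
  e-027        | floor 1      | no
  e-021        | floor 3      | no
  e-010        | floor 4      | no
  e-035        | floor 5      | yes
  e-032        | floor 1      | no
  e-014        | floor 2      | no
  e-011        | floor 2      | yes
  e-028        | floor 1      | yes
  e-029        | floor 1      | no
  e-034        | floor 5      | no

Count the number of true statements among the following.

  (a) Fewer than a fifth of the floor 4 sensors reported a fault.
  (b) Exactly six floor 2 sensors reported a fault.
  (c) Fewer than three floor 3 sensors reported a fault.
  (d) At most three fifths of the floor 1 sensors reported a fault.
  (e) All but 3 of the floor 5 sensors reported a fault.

(a) floor 4: |A| = 8, |A ∩ B| = 1; needs |A ∩ B| / |A| < 1/5 — true.
(b) floor 2: |A| = 9, |A ∩ B| = 6; needs |A ∩ B| = 6 — true.
(c) floor 3: |A| = 6, |A ∩ B| = 1; needs |A ∩ B| < 3 — true.
(d) floor 1: |A| = 8, |A ∩ B| = 1; needs |A ∩ B| / |A| ≤ 3/5 — true.
(e) floor 5: |A| = 6, |A ∩ B| = 3; needs |A ∖ B| = 3 — true.

5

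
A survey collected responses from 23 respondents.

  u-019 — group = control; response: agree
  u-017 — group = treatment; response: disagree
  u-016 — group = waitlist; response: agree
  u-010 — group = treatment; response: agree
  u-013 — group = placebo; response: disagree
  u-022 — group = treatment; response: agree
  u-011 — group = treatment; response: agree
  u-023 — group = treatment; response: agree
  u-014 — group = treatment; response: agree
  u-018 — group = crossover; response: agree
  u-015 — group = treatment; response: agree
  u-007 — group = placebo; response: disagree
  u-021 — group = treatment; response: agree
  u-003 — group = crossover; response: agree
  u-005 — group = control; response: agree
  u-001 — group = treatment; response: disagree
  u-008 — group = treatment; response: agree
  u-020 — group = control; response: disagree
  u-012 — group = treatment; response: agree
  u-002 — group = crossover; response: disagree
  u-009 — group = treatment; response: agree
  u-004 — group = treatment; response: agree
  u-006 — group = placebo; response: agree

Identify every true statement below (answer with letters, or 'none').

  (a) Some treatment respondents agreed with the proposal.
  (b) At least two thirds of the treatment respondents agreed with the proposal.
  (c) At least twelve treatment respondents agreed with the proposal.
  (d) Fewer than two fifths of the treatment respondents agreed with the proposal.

|A| = 13, |A ∩ B| = 11, |A ∖ B| = 2.
(a) A ∩ B ≠ ∅ (|A ∩ B| ≥ 1): holds.
(b) |A ∩ B| / |A| ≥ 2/3: holds.
(c) |A ∩ B| ≥ 12: fails.
(d) |A ∩ B| / |A| < 2/5: fails.

(a), (b)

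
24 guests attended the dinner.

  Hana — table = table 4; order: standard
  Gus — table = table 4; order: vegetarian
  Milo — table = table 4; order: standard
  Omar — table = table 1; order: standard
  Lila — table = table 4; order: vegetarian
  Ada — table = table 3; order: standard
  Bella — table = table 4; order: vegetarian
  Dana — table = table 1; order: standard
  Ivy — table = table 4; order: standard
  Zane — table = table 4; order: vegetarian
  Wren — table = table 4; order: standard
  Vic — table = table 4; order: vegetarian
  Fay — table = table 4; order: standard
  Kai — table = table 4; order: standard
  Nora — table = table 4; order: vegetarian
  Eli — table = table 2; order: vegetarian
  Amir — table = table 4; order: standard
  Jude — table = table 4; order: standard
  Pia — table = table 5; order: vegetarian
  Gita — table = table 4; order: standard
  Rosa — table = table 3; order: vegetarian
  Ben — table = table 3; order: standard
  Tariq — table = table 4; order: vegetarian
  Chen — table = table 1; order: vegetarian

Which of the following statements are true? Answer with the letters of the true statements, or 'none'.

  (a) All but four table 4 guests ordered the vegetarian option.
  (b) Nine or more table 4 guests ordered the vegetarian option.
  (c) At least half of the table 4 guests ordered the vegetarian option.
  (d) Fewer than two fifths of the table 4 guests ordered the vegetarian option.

none

|A| = 16, |A ∩ B| = 7, |A ∖ B| = 9.
(a) |A ∖ B| = 4: fails.
(b) |A ∩ B| ≥ 9: fails.
(c) |A ∩ B| ≥ |A ∖ B|: fails.
(d) |A ∩ B| / |A| < 2/5: fails.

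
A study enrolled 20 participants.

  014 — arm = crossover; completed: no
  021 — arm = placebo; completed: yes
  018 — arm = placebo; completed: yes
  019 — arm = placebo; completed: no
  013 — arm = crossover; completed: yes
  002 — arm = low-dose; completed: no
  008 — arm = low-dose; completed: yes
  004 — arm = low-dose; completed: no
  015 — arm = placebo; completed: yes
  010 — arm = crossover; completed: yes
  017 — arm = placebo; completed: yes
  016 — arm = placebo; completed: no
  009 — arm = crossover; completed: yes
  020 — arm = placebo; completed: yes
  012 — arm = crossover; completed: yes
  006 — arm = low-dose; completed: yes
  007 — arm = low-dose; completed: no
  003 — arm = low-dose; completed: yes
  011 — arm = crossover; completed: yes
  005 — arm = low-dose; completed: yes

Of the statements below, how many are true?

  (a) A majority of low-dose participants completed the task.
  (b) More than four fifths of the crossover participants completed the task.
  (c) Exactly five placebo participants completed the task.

3

(a) low-dose: |A| = 7, |A ∩ B| = 4; needs |A ∩ B| > |A ∖ B| — true.
(b) crossover: |A| = 6, |A ∩ B| = 5; needs |A ∩ B| / |A| > 4/5 — true.
(c) placebo: |A| = 7, |A ∩ B| = 5; needs |A ∩ B| = 5 — true.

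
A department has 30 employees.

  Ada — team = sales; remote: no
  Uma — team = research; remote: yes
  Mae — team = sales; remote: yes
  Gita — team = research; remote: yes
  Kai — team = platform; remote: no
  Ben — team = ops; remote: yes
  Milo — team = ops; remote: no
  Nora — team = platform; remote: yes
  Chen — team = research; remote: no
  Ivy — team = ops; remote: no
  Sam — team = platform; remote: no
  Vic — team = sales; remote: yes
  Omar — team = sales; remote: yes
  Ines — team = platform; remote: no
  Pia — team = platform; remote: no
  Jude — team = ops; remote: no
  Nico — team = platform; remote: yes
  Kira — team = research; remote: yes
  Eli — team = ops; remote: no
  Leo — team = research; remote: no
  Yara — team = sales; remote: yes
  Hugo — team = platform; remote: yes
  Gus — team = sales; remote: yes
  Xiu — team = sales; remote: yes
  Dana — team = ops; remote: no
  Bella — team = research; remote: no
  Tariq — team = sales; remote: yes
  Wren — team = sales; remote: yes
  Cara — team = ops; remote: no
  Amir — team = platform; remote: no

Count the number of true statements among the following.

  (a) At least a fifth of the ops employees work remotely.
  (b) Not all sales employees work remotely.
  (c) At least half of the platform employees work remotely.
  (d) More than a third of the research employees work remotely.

(a) ops: |A| = 7, |A ∩ B| = 1; needs |A ∩ B| / |A| ≥ 1/5 — false.
(b) sales: |A| = 9, |A ∩ B| = 8; needs A ⊄ B (|A ∖ B| ≥ 1) — true.
(c) platform: |A| = 8, |A ∩ B| = 3; needs |A ∩ B| ≥ |A ∖ B| — false.
(d) research: |A| = 6, |A ∩ B| = 3; needs |A ∩ B| / |A| > 1/3 — true.

2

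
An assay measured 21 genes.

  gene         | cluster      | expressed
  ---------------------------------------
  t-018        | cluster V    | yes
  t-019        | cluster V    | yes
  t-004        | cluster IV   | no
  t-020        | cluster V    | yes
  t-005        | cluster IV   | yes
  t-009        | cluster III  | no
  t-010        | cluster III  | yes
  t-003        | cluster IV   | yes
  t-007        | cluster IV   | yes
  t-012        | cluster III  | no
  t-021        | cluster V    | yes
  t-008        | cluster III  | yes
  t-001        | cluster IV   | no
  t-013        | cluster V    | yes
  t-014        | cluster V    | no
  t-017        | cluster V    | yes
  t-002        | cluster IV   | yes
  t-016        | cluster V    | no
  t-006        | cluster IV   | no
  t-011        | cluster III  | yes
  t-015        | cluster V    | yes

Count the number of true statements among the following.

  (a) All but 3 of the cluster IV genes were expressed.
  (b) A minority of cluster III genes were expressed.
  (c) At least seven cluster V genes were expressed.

(a) cluster IV: |A| = 7, |A ∩ B| = 4; needs |A ∖ B| = 3 — true.
(b) cluster III: |A| = 5, |A ∩ B| = 3; needs |A ∩ B| < |A ∖ B| — false.
(c) cluster V: |A| = 9, |A ∩ B| = 7; needs |A ∩ B| ≥ 7 — true.

2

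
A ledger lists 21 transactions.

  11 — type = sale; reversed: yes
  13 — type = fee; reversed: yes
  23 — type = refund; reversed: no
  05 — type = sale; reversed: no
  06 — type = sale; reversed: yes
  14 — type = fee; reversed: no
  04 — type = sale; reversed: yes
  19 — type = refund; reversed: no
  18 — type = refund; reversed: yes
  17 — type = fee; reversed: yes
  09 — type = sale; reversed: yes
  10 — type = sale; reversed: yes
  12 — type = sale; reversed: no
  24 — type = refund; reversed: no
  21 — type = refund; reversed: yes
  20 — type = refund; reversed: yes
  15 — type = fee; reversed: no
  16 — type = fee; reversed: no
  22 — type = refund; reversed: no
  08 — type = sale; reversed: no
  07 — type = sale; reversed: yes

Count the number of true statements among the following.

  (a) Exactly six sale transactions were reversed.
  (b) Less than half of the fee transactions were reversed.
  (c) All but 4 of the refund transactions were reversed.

3

(a) sale: |A| = 9, |A ∩ B| = 6; needs |A ∩ B| = 6 — true.
(b) fee: |A| = 5, |A ∩ B| = 2; needs |A ∩ B| < |A ∖ B| — true.
(c) refund: |A| = 7, |A ∩ B| = 3; needs |A ∖ B| = 4 — true.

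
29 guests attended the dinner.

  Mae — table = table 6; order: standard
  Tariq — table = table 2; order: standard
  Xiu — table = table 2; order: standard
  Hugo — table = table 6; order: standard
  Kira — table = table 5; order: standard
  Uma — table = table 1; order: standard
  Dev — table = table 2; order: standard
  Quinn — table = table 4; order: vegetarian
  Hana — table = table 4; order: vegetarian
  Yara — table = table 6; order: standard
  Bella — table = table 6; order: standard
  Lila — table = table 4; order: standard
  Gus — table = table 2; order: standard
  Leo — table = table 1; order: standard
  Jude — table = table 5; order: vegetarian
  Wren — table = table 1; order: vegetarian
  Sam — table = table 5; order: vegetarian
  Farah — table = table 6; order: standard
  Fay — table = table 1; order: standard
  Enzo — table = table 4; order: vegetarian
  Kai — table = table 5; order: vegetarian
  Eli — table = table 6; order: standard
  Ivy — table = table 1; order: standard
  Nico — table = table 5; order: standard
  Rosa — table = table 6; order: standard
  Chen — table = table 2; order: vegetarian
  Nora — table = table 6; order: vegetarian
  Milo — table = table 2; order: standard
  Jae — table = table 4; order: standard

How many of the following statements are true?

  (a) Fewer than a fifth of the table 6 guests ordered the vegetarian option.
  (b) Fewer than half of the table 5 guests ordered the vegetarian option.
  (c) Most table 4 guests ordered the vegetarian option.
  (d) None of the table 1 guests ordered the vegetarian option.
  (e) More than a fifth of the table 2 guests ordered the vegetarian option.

2

(a) table 6: |A| = 8, |A ∩ B| = 1; needs |A ∩ B| / |A| < 1/5 — true.
(b) table 5: |A| = 5, |A ∩ B| = 3; needs |A ∩ B| < |A ∖ B| — false.
(c) table 4: |A| = 5, |A ∩ B| = 3; needs |A ∩ B| > |A ∖ B| — true.
(d) table 1: |A| = 5, |A ∩ B| = 1; needs A ∩ B = ∅ (|A ∩ B| = 0) — false.
(e) table 2: |A| = 6, |A ∩ B| = 1; needs |A ∩ B| / |A| > 1/5 — false.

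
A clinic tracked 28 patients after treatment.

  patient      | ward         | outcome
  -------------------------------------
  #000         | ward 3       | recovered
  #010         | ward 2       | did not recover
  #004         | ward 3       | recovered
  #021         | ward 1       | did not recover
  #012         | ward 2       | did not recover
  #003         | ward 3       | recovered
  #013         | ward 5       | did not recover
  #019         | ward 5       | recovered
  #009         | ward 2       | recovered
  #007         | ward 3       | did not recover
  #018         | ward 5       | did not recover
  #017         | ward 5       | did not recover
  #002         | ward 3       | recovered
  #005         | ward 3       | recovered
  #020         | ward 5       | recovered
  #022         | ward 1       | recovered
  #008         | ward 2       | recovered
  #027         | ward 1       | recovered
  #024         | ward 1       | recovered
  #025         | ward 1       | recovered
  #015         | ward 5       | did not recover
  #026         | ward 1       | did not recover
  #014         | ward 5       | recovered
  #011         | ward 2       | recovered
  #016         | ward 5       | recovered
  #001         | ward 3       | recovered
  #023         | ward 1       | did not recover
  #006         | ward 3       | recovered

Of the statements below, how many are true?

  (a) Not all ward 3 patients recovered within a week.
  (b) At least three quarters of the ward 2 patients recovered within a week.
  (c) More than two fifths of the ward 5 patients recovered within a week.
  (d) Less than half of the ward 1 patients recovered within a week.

2

(a) ward 3: |A| = 8, |A ∩ B| = 7; needs A ⊄ B (|A ∖ B| ≥ 1) — true.
(b) ward 2: |A| = 5, |A ∩ B| = 3; needs |A ∩ B| / |A| ≥ 3/4 — false.
(c) ward 5: |A| = 8, |A ∩ B| = 4; needs |A ∩ B| / |A| > 2/5 — true.
(d) ward 1: |A| = 7, |A ∩ B| = 4; needs |A ∩ B| < |A ∖ B| — false.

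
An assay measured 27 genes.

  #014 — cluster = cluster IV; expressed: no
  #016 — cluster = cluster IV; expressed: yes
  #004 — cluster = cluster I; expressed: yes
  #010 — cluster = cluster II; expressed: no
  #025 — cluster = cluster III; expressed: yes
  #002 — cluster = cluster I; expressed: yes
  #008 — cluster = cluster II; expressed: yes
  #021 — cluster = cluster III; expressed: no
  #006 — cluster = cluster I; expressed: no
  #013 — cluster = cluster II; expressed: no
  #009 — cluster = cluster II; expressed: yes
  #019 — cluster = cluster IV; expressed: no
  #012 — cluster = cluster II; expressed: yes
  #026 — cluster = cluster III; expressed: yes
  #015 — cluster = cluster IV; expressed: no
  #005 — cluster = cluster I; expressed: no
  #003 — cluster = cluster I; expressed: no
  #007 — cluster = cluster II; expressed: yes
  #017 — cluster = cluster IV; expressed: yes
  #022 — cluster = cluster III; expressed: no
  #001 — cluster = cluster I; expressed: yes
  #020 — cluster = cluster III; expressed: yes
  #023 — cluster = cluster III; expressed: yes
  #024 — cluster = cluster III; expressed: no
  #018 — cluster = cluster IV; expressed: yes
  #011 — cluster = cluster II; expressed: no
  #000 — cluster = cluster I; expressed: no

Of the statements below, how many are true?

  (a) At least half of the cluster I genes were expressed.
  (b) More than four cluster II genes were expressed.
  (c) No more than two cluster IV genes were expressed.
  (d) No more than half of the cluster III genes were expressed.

(a) cluster I: |A| = 7, |A ∩ B| = 3; needs |A ∩ B| ≥ |A ∖ B| — false.
(b) cluster II: |A| = 7, |A ∩ B| = 4; needs |A ∩ B| > 4 — false.
(c) cluster IV: |A| = 6, |A ∩ B| = 3; needs |A ∩ B| ≤ 2 — false.
(d) cluster III: |A| = 7, |A ∩ B| = 4; needs |A ∩ B| ≤ |A ∖ B| — false.

0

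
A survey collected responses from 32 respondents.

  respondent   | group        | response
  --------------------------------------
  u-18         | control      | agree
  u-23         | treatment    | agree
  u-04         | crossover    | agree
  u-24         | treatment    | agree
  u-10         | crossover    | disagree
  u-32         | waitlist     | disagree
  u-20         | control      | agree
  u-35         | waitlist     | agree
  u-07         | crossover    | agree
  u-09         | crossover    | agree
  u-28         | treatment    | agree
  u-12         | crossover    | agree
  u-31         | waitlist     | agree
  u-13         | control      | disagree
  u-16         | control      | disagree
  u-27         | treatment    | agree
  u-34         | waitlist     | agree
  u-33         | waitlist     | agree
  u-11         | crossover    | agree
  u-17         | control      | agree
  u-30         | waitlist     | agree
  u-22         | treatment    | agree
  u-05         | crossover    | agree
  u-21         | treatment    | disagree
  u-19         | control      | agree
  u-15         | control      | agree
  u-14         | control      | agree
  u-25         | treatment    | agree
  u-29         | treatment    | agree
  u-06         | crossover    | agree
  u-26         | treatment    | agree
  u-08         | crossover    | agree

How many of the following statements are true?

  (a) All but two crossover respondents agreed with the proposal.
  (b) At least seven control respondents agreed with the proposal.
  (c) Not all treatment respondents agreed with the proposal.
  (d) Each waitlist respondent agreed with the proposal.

1

(a) crossover: |A| = 9, |A ∩ B| = 8; needs |A ∖ B| = 2 — false.
(b) control: |A| = 8, |A ∩ B| = 6; needs |A ∩ B| ≥ 7 — false.
(c) treatment: |A| = 9, |A ∩ B| = 8; needs A ⊄ B (|A ∖ B| ≥ 1) — true.
(d) waitlist: |A| = 6, |A ∩ B| = 5; needs A ⊆ B, i.e. every element of A is in B (|A ∖ B| = 0) — false.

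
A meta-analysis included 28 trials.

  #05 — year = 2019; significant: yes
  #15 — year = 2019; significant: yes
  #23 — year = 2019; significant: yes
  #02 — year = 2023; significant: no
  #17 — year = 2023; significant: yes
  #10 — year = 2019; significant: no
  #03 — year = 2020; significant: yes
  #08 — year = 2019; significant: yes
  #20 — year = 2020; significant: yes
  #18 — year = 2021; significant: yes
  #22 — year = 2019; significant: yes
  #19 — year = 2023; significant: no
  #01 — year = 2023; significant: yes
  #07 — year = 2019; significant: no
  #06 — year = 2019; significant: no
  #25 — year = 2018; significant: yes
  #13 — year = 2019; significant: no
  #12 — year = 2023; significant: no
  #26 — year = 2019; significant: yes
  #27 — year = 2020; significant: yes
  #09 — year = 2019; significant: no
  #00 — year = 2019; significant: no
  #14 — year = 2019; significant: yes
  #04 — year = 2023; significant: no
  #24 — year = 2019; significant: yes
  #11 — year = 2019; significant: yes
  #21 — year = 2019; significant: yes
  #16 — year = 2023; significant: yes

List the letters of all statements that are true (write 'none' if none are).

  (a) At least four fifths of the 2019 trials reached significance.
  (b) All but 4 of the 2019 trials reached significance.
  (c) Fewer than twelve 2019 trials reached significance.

(c)

|A| = 16, |A ∩ B| = 10, |A ∖ B| = 6.
(a) |A ∩ B| / |A| ≥ 4/5: fails.
(b) |A ∖ B| = 4: fails.
(c) |A ∩ B| < 12: holds.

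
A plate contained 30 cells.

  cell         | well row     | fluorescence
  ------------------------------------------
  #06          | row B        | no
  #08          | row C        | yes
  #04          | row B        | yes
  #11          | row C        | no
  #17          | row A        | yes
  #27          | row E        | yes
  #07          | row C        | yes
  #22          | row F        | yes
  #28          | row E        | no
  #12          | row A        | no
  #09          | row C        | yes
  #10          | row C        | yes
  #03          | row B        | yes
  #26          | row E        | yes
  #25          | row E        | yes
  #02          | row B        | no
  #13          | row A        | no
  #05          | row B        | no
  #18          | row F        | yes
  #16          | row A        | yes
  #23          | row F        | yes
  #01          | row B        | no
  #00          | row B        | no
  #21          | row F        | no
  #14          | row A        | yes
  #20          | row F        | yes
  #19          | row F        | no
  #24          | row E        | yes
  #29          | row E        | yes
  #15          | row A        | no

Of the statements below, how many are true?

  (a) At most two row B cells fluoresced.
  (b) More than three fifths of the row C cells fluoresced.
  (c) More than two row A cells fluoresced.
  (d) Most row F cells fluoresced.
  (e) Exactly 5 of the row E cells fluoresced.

(a) row B: |A| = 7, |A ∩ B| = 2; needs |A ∩ B| ≤ 2 — true.
(b) row C: |A| = 5, |A ∩ B| = 4; needs |A ∩ B| / |A| > 3/5 — true.
(c) row A: |A| = 6, |A ∩ B| = 3; needs |A ∩ B| > 2 — true.
(d) row F: |A| = 6, |A ∩ B| = 4; needs |A ∩ B| > |A ∖ B| — true.
(e) row E: |A| = 6, |A ∩ B| = 5; needs |A ∩ B| = 5 — true.

5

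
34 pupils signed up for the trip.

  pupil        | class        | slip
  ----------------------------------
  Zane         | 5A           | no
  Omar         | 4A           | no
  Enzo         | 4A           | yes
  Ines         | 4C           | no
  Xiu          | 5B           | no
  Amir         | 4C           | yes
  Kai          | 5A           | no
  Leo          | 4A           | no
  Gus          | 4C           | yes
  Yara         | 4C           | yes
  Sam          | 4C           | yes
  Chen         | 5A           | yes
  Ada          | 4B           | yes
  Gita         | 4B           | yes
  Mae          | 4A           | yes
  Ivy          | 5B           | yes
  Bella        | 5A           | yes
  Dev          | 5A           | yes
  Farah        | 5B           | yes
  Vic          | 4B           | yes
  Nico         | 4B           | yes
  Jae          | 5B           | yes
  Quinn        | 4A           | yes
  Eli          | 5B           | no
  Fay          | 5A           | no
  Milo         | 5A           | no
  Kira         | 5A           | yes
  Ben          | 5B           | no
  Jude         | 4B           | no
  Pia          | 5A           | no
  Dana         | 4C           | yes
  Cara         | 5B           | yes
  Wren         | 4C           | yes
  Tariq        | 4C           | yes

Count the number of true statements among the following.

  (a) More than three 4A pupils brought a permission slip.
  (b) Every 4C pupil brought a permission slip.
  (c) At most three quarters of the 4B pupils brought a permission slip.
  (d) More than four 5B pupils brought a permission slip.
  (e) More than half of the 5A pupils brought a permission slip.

(a) 4A: |A| = 5, |A ∩ B| = 3; needs |A ∩ B| > 3 — false.
(b) 4C: |A| = 8, |A ∩ B| = 7; needs A ⊆ B, i.e. every element of A is in B (|A ∖ B| = 0) — false.
(c) 4B: |A| = 5, |A ∩ B| = 4; needs |A ∩ B| / |A| ≤ 3/4 — false.
(d) 5B: |A| = 7, |A ∩ B| = 4; needs |A ∩ B| > 4 — false.
(e) 5A: |A| = 9, |A ∩ B| = 4; needs |A ∩ B| > |A ∖ B| — false.

0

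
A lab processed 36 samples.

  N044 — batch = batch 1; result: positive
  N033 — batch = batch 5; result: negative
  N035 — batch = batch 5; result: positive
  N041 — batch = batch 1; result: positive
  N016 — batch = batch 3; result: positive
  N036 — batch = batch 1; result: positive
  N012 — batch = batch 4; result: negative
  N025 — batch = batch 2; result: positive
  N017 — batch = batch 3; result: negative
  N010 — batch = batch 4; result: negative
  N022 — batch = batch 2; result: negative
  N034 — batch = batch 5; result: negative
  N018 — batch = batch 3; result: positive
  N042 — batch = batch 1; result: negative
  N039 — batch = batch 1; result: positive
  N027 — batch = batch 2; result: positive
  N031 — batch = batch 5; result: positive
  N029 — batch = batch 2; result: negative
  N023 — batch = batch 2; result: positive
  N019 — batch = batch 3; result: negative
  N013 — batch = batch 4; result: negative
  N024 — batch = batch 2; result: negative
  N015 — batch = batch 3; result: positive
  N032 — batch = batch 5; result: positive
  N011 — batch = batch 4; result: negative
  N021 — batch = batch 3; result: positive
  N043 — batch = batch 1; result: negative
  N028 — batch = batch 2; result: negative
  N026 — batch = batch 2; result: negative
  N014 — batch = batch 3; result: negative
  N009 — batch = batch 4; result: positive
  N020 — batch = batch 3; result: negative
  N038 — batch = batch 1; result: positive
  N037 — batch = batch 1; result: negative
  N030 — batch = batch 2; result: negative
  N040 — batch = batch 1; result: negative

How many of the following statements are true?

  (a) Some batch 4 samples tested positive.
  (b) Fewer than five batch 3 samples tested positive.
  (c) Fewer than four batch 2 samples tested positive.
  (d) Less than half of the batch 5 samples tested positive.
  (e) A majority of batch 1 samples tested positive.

(a) batch 4: |A| = 5, |A ∩ B| = 1; needs A ∩ B ≠ ∅ (|A ∩ B| ≥ 1) — true.
(b) batch 3: |A| = 8, |A ∩ B| = 4; needs |A ∩ B| < 5 — true.
(c) batch 2: |A| = 9, |A ∩ B| = 3; needs |A ∩ B| < 4 — true.
(d) batch 5: |A| = 5, |A ∩ B| = 3; needs |A ∩ B| < |A ∖ B| — false.
(e) batch 1: |A| = 9, |A ∩ B| = 5; needs |A ∩ B| > |A ∖ B| — true.

4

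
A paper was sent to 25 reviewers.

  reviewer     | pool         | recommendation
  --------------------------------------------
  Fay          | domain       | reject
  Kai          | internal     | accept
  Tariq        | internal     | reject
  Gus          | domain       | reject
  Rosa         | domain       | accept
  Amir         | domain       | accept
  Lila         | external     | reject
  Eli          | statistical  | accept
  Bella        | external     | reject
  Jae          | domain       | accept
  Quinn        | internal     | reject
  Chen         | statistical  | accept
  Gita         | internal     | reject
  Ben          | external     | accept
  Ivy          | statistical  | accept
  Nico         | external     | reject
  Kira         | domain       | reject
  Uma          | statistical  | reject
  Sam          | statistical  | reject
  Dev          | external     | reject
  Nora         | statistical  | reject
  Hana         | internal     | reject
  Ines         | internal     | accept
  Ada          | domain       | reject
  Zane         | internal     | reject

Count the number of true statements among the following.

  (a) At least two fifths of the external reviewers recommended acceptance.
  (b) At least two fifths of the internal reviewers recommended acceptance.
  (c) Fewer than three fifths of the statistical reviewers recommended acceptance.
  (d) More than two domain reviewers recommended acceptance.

(a) external: |A| = 5, |A ∩ B| = 1; needs |A ∩ B| / |A| ≥ 2/5 — false.
(b) internal: |A| = 7, |A ∩ B| = 2; needs |A ∩ B| / |A| ≥ 2/5 — false.
(c) statistical: |A| = 6, |A ∩ B| = 3; needs |A ∩ B| / |A| < 3/5 — true.
(d) domain: |A| = 7, |A ∩ B| = 3; needs |A ∩ B| > 2 — true.

2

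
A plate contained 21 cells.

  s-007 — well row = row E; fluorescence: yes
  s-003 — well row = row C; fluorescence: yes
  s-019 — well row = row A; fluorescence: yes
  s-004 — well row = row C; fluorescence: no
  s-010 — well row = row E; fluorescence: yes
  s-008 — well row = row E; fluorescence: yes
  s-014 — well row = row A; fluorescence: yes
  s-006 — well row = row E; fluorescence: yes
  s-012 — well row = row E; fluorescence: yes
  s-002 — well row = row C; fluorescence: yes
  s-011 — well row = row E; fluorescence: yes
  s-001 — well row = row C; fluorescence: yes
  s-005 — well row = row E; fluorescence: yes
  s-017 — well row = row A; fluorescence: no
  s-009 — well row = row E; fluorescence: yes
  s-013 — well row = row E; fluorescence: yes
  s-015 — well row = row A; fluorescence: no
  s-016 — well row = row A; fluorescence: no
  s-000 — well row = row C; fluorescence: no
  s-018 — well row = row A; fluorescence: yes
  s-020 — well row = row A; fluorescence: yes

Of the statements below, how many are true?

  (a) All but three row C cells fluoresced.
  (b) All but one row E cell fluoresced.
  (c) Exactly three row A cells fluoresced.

0

(a) row C: |A| = 5, |A ∩ B| = 3; needs |A ∖ B| = 3 — false.
(b) row E: |A| = 9, |A ∩ B| = 9; needs |A ∖ B| = 1 — false.
(c) row A: |A| = 7, |A ∩ B| = 4; needs |A ∩ B| = 3 — false.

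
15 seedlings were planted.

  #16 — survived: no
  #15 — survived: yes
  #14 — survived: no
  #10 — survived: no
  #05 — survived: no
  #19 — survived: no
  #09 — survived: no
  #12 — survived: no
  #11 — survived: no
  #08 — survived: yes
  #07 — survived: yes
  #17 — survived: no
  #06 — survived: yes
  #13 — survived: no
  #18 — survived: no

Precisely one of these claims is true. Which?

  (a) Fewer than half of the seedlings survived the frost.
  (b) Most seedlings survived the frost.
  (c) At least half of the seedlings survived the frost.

|A| = 15, |A ∩ B| = 4, |A ∖ B| = 11.
(a) requires |A ∩ B| < |A ∖ B|: true.
(b) requires |A ∩ B| > |A ∖ B|: false.
(c) requires |A ∩ B| ≥ |A ∖ B|: false.

(a)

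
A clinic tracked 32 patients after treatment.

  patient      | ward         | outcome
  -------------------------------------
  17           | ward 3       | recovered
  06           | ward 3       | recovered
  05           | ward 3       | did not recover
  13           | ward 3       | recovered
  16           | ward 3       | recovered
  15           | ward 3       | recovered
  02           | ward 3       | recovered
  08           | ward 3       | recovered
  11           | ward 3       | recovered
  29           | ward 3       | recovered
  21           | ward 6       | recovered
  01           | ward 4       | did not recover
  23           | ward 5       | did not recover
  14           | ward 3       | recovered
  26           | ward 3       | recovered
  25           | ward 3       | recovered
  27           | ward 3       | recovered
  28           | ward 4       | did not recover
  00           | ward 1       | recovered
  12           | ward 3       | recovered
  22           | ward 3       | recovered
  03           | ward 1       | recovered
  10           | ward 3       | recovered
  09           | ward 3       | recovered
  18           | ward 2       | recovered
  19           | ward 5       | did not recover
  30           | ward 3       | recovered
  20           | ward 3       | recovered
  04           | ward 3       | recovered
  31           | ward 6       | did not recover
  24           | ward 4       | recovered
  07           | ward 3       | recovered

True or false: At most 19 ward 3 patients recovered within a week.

False

'At most 19 ward 3 patients recovered within a week' holds iff |A ∩ B| ≤ 19.
|A| = 22, |A ∩ B| = 21, |A ∖ B| = 1.
|A ∩ B| = 21, so the statement is false.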